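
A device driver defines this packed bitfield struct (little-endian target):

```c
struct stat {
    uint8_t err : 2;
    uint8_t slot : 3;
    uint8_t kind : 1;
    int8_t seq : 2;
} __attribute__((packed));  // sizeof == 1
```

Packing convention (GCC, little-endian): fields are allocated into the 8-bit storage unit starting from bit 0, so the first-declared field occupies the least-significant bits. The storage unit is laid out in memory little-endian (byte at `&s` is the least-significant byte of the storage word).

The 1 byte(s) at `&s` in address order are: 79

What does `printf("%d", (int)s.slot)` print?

6

[0]=0x79 (little-endian) → word 0x79
err:2 @ bit 0 → (0x79>>0)&0x3 = 0x1
slot:3 @ bit 2 → (0x79>>2)&0x7 = 0x6  ←
kind:1 @ bit 5 → (0x79>>5)&0x1 = 0x1
seq:2 @ bit 6 → (0x79>>6)&0x3 = 0x1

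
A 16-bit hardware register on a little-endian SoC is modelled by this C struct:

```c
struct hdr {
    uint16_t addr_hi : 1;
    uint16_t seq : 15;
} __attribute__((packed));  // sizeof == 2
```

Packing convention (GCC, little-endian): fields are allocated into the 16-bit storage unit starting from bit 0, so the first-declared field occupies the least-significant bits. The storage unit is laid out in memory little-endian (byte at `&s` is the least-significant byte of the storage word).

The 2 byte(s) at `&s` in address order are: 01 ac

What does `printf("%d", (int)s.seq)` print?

[0]=0x01 [1]=0xac (little-endian) → word 0xac01
addr_hi:1 @ bit 0 → (0xac01>>0)&0x1 = 0x1
seq:15 @ bit 1 → (0xac01>>1)&0x7fff = 0x5600  ←

22016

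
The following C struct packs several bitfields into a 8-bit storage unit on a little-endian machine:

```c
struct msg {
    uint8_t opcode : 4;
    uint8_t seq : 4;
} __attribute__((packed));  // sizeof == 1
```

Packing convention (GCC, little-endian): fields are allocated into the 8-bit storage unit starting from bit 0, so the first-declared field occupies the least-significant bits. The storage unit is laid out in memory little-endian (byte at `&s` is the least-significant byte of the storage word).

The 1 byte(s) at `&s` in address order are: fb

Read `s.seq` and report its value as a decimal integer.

[0]=0xfb (little-endian) → word 0xfb
opcode:4 @ bit 0 → (0xfb>>0)&0xf = 0xb
seq:4 @ bit 4 → (0xfb>>4)&0xf = 0xf  ←

15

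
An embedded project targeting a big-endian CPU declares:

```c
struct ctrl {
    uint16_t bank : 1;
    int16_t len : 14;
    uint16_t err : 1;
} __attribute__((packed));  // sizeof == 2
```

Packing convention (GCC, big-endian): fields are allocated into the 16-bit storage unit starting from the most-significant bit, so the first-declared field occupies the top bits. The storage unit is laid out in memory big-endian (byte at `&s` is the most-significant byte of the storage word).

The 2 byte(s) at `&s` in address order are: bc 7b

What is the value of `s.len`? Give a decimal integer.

7741

[0]=0xbc [1]=0x7b (big-endian) → word 0xbc7b
bank:1 @ bit 15 → (0xbc7b>>15)&0x1 = 0x1
len:14 @ bit 1 → (0xbc7b>>1)&0x3fff = 0x1e3d  ←
err:1 @ bit 0 → (0xbc7b>>0)&0x1 = 0x1
len signed 14b, MSB=0: value = 7741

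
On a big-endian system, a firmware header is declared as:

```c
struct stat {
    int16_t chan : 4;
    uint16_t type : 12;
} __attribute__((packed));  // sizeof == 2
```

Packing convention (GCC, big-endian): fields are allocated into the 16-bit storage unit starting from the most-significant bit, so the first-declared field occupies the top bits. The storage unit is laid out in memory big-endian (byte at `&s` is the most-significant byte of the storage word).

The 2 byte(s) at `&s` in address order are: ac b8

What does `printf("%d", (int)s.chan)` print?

-6

[0]=0xac [1]=0xb8 (big-endian) → word 0xacb8
chan:4 @ bit 12 → (0xacb8>>12)&0xf = 0xa  ←
type:12 @ bit 0 → (0xacb8>>0)&0xfff = 0xcb8
chan signed 4b, MSB=1: 10 - 16 = -6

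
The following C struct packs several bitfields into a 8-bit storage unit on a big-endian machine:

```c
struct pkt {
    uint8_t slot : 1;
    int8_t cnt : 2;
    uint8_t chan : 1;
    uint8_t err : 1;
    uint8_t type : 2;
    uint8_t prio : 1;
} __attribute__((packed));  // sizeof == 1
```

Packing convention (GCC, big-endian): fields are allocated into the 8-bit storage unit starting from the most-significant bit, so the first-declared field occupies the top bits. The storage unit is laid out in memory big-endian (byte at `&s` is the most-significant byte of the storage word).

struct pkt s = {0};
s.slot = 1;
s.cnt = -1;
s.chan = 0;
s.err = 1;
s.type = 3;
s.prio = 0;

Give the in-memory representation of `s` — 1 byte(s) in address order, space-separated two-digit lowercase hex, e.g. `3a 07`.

[7+:1] slot=1 & 0x1 = 0x1; word=0x80
[5+:2] cnt=-1 & 0x3 = 0x3; word=0xe0
[4+:1] chan=0 & 0x1 = 0x0; word=0xe0
[3+:1] err=1 & 0x1 = 0x1; word=0xe8
[1+:2] type=3 & 0x3 = 0x3; word=0xee
[0+:1] prio=0 & 0x1 = 0x0; word=0xee
word = 0xee → big-endian bytes:
  [0]=0xee

ee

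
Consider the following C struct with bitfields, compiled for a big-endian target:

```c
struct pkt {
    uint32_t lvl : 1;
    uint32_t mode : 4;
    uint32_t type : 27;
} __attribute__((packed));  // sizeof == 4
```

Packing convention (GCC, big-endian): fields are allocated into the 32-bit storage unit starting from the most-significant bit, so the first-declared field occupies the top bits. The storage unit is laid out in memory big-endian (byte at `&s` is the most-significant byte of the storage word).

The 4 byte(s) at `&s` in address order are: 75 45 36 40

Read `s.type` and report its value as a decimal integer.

88421952

[0]=0x75 [1]=0x45 [2]=0x36 [3]=0x40 (big-endian) → word 0x75453640
lvl:1 @ bit 31 → (0x75453640>>31)&0x1 = 0x0
mode:4 @ bit 27 → (0x75453640>>27)&0xf = 0xe
type:27 @ bit 0 → (0x75453640>>0)&0x7ffffff = 0x5453640  ←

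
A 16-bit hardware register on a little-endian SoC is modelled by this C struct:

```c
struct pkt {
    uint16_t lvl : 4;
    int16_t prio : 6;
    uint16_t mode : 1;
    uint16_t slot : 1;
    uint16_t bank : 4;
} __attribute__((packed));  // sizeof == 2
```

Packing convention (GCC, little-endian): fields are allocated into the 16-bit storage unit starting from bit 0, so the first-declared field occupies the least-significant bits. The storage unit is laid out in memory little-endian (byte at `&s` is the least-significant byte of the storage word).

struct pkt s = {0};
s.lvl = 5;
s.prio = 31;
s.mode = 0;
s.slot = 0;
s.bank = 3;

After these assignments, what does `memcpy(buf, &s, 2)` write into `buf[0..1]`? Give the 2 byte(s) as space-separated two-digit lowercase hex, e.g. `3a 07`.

lvl (4b) val=5 bits=0x5 at bit 0: 0x0005
prio (6b) val=31 bits=0x1f at bit 4: 0x01f5
mode (1b) val=0 bits=0x0 at bit 10: 0x01f5
slot (1b) val=0 bits=0x0 at bit 11: 0x01f5
bank (4b) val=3 bits=0x3 at bit 12: 0x31f5
word = 0x31f5 → little-endian bytes:
  [0]=0xf5  [1]=0x31

f5 31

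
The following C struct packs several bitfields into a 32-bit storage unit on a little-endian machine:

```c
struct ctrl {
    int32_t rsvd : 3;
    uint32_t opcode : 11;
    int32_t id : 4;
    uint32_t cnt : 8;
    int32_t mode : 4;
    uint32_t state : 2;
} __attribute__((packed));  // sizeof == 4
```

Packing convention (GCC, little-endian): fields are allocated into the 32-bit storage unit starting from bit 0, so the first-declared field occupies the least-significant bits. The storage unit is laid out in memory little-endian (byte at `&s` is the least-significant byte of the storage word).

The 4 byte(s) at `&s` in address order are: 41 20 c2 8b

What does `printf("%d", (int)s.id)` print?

[0]=0x41 [1]=0x20 [2]=0xc2 [3]=0x8b (little-endian) → word 0x8bc22041
rsvd:3 @ bit 0 → (0x8bc22041>>0)&0x7 = 0x1
opcode:11 @ bit 3 → (0x8bc22041>>3)&0x7ff = 0x408
id:4 @ bit 14 → (0x8bc22041>>14)&0xf = 0x8  ←
cnt:8 @ bit 18 → (0x8bc22041>>18)&0xff = 0xf0
mode:4 @ bit 26 → (0x8bc22041>>26)&0xf = 0x2
state:2 @ bit 30 → (0x8bc22041>>30)&0x3 = 0x2
id signed 4b, MSB=1: 8 - 16 = -8

-8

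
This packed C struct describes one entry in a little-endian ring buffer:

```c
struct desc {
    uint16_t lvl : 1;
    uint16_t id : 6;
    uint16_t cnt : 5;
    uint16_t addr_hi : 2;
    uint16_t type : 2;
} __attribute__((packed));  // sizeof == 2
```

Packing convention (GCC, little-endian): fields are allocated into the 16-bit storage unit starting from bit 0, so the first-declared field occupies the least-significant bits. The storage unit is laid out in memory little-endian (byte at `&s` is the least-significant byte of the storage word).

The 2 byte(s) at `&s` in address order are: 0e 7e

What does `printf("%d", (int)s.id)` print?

[0]=0x0e [1]=0x7e (little-endian) → word 0x7e0e
lvl:1 @ bit 0 → (0x7e0e>>0)&0x1 = 0x0
id:6 @ bit 1 → (0x7e0e>>1)&0x3f = 0x7  ←
cnt:5 @ bit 7 → (0x7e0e>>7)&0x1f = 0x1c
addr_hi:2 @ bit 12 → (0x7e0e>>12)&0x3 = 0x3
type:2 @ bit 14 → (0x7e0e>>14)&0x3 = 0x1

7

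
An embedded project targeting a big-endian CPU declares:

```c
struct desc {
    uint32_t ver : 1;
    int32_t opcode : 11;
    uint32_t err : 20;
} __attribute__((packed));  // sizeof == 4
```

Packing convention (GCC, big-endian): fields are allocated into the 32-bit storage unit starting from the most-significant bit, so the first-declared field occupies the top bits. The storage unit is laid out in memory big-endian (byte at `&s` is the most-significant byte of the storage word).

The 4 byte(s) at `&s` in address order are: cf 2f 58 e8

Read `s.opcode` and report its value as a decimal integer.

-782

[0]=0xcf [1]=0x2f [2]=0x58 [3]=0xe8 (big-endian) → word 0xcf2f58e8
ver [31+:1] = (word>>31) & 0x1 = 1
opcode [20+:11] = (word>>20) & 0x7ff = 1266  ←
err [0+:20] = (word>>0) & 0xfffff = 1005800
opcode signed 11b, MSB=1: 1266 - 2048 = -782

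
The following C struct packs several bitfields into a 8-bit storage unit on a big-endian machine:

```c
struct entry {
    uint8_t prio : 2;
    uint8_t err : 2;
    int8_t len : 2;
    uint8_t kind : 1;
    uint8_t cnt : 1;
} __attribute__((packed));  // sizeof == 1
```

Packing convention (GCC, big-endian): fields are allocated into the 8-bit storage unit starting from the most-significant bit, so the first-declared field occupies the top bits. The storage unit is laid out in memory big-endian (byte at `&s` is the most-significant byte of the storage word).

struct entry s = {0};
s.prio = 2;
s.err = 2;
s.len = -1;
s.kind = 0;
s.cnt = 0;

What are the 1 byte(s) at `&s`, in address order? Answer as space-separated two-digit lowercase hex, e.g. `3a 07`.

ac

prio (2b) val=2 bits=0x2 at bit 6: 0x80
err (2b) val=2 bits=0x2 at bit 4: 0xa0
len (2b) val=-1 bits=0x3 at bit 2: 0xac
kind (1b) val=0 bits=0x0 at bit 1: 0xac
cnt (1b) val=0 bits=0x0 at bit 0: 0xac
word = 0xac → big-endian bytes:
  [0]=0xac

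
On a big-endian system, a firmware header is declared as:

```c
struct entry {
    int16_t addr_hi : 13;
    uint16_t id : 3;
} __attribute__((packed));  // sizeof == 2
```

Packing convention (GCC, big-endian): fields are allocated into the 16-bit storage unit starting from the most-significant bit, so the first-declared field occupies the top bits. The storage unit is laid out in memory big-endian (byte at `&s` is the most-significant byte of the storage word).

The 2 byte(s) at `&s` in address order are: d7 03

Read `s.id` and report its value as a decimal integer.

3

[0]=0xd7 [1]=0x03 (big-endian) → word 0xd703
addr_hi:13 @ bit 3 → (0xd703>>3)&0x1fff = 0x1ae0
id:3 @ bit 0 → (0xd703>>0)&0x7 = 0x3  ←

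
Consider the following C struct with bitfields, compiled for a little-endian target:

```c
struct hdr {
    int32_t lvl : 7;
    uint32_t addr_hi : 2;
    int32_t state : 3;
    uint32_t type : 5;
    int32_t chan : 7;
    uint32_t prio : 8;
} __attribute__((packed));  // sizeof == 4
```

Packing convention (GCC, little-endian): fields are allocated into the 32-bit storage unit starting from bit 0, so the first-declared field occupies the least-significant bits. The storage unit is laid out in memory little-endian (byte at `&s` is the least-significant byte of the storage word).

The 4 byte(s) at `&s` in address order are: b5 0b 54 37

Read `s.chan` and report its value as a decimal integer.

[0]=0xb5 [1]=0x0b [2]=0x54 [3]=0x37 (little-endian) → word 0x37540bb5
lvl:7 @ bit 0 → (0x37540bb5>>0)&0x7f = 0x35
addr_hi:2 @ bit 7 → (0x37540bb5>>7)&0x3 = 0x3
state:3 @ bit 9 → (0x37540bb5>>9)&0x7 = 0x5
type:5 @ bit 12 → (0x37540bb5>>12)&0x1f = 0x0
chan:7 @ bit 17 → (0x37540bb5>>17)&0x7f = 0x2a  ←
prio:8 @ bit 24 → (0x37540bb5>>24)&0xff = 0x37
chan signed 7b, MSB=0: value = 42

42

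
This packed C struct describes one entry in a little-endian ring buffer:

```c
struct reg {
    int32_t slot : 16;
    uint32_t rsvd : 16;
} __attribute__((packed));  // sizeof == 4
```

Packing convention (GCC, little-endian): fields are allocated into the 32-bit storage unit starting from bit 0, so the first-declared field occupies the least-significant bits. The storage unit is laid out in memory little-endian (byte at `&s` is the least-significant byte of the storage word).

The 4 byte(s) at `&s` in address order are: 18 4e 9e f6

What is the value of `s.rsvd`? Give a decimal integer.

[0]=0x18 [1]=0x4e [2]=0x9e [3]=0xf6 (little-endian) → word 0xf69e4e18
slot [0+:16] = (word>>0) & 0xffff = 19992
rsvd [16+:16] = (word>>16) & 0xffff = 63134  ←

63134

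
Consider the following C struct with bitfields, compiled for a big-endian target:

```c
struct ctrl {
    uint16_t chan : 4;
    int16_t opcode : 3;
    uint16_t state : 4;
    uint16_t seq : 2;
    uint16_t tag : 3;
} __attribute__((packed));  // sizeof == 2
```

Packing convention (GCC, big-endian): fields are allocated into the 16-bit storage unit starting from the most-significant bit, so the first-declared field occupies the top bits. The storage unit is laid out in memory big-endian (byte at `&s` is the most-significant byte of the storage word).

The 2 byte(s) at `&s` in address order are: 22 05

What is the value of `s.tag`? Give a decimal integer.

[0]=0x22 [1]=0x05 (big-endian) → word 0x2205
chan [12+:4] = (word>>12) & 0xf = 2
opcode [9+:3] = (word>>9) & 0x7 = 1
state [5+:4] = (word>>5) & 0xf = 0
seq [3+:2] = (word>>3) & 0x3 = 0
tag [0+:3] = (word>>0) & 0x7 = 5  ←

5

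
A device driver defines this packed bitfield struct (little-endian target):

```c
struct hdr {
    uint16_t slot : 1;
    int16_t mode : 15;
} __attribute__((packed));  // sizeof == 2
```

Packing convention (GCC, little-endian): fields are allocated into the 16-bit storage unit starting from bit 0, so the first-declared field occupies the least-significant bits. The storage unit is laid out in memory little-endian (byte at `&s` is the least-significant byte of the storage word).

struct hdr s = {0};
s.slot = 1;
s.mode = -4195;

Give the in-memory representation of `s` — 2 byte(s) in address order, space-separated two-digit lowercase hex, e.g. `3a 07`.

[0+:1] slot=1 & 0x1 = 0x1; word=0x0001
[1+:15] mode=-4195 & 0x7fff = 0x6f9d; word=0xdf3b
word = 0xdf3b → little-endian bytes:
  [0]=0x3b  [1]=0xdf

3b df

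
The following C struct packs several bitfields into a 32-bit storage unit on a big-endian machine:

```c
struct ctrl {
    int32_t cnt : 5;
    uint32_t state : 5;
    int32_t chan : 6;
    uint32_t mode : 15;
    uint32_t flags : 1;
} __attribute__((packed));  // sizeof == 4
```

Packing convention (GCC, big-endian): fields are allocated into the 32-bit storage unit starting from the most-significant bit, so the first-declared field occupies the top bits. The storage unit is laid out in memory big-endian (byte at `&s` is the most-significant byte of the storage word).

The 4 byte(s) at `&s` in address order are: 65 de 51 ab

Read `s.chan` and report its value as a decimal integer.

[0]=0x65 [1]=0xde [2]=0x51 [3]=0xab (big-endian) → word 0x65de51ab
cnt:5 @ bit 27 → (0x65de51ab>>27)&0x1f = 0xc
state:5 @ bit 22 → (0x65de51ab>>22)&0x1f = 0x17
chan:6 @ bit 16 → (0x65de51ab>>16)&0x3f = 0x1e  ←
mode:15 @ bit 1 → (0x65de51ab>>1)&0x7fff = 0x28d5
flags:1 @ bit 0 → (0x65de51ab>>0)&0x1 = 0x1
chan signed 6b, MSB=0: value = 30

30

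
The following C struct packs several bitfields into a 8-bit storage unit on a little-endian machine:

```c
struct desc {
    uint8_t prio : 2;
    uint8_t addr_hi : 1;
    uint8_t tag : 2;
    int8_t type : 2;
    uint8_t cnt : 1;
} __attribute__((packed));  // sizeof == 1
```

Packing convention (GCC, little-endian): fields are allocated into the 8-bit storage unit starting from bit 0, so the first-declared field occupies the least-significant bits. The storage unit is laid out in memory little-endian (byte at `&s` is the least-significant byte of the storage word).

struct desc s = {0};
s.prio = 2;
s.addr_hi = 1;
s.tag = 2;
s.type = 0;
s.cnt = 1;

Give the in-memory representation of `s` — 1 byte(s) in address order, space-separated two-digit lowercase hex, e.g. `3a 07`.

[0+:2] prio=2 & 0x3 = 0x2; word=0x02
[2+:1] addr_hi=1 & 0x1 = 0x1; word=0x06
[3+:2] tag=2 & 0x3 = 0x2; word=0x16
[5+:2] type=0 & 0x3 = 0x0; word=0x16
[7+:1] cnt=1 & 0x1 = 0x1; word=0x96
word = 0x96 → little-endian bytes:
  [0]=0x96

96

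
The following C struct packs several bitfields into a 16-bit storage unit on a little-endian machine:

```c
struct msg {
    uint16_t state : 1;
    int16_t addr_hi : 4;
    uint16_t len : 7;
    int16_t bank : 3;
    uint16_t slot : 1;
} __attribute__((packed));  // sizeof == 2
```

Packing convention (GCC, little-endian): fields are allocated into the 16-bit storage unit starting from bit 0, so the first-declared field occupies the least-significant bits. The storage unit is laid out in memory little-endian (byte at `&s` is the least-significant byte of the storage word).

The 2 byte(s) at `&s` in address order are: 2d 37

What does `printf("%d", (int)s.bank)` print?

3

[0]=0x2d [1]=0x37 (little-endian) → word 0x372d
state [0+:1] = (word>>0) & 0x1 = 1
addr_hi [1+:4] = (word>>1) & 0xf = 6
len [5+:7] = (word>>5) & 0x7f = 57
bank [12+:3] = (word>>12) & 0x7 = 3  ←
slot [15+:1] = (word>>15) & 0x1 = 0
bank signed 3b, MSB=0: value = 3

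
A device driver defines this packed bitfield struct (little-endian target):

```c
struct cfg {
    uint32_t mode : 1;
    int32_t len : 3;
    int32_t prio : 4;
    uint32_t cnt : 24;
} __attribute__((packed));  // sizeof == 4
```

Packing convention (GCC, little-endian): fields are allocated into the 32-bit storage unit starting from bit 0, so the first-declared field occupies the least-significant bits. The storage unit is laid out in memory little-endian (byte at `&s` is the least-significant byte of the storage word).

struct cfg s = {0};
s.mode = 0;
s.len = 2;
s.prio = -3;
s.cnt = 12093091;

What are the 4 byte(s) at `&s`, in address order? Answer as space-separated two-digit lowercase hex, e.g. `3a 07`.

d4 a3 86 b8

mode (1b) val=0 bits=0x0 at bit 0: 0x00000000
len (3b) val=2 bits=0x2 at bit 1: 0x00000004
prio (4b) val=-3 bits=0xd at bit 4: 0x000000d4
cnt (24b) val=12093091 bits=0xb886a3 at bit 8: 0xb886a3d4
word = 0xb886a3d4 → little-endian bytes:
  [0]=0xd4  [1]=0xa3  [2]=0x86  [3]=0xb8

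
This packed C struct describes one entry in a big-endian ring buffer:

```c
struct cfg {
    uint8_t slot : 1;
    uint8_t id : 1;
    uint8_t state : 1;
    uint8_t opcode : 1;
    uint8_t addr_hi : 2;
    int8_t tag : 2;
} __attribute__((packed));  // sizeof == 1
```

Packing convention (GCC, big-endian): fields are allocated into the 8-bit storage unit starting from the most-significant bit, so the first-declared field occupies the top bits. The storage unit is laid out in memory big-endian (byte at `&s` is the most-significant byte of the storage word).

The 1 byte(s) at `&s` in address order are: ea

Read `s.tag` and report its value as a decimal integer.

-2

[0]=0xea (big-endian) → word 0xea
slot [7+:1] = (word>>7) & 0x1 = 1
id [6+:1] = (word>>6) & 0x1 = 1
state [5+:1] = (word>>5) & 0x1 = 1
opcode [4+:1] = (word>>4) & 0x1 = 0
addr_hi [2+:2] = (word>>2) & 0x3 = 2
tag [0+:2] = (word>>0) & 0x3 = 2  ←
tag signed 2b, MSB=1: 2 - 4 = -2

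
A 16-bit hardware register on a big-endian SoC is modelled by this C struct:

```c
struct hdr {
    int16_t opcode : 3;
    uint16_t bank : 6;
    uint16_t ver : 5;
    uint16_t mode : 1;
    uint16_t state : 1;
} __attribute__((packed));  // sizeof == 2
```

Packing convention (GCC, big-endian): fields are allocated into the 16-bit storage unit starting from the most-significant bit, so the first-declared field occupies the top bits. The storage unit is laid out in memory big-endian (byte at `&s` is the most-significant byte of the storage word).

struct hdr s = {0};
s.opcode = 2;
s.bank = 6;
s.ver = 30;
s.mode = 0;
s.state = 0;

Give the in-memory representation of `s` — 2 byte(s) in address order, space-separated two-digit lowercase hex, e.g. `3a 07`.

[13+:3] opcode=2 & 0x7 = 0x2; word=0x4000
[7+:6] bank=6 & 0x3f = 0x6; word=0x4300
[2+:5] ver=30 & 0x1f = 0x1e; word=0x4378
[1+:1] mode=0 & 0x1 = 0x0; word=0x4378
[0+:1] state=0 & 0x1 = 0x0; word=0x4378
word = 0x4378 → big-endian bytes:
  [0]=0x43  [1]=0x78

43 78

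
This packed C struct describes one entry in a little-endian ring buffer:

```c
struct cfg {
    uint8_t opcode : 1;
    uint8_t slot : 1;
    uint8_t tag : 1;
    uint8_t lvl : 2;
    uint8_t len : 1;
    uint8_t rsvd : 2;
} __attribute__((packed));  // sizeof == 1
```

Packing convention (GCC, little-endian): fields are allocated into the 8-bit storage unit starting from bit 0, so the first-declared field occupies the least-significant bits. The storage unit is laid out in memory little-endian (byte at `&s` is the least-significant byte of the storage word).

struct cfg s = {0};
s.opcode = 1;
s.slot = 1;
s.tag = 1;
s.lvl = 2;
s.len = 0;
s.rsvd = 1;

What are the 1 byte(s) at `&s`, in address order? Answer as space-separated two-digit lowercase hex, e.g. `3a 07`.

57

[0+:1] opcode=1 & 0x1 = 0x1; word=0x01
[1+:1] slot=1 & 0x1 = 0x1; word=0x03
[2+:1] tag=1 & 0x1 = 0x1; word=0x07
[3+:2] lvl=2 & 0x3 = 0x2; word=0x17
[5+:1] len=0 & 0x1 = 0x0; word=0x17
[6+:2] rsvd=1 & 0x3 = 0x1; word=0x57
word = 0x57 → little-endian bytes:
  [0]=0x57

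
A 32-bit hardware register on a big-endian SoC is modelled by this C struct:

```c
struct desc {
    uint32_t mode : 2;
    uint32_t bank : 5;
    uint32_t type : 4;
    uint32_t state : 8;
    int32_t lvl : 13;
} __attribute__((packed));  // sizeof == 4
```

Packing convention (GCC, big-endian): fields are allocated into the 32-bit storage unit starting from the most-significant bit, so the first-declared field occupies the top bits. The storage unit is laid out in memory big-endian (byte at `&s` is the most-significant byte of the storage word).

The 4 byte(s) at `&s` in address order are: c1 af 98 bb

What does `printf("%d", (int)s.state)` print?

124

[0]=0xc1 [1]=0xaf [2]=0x98 [3]=0xbb (big-endian) → word 0xc1af98bb
mode [30+:2] = (word>>30) & 0x3 = 3
bank [25+:5] = (word>>25) & 0x1f = 0
type [21+:4] = (word>>21) & 0xf = 13
state [13+:8] = (word>>13) & 0xff = 124  ←
lvl [0+:13] = (word>>0) & 0x1fff = 6331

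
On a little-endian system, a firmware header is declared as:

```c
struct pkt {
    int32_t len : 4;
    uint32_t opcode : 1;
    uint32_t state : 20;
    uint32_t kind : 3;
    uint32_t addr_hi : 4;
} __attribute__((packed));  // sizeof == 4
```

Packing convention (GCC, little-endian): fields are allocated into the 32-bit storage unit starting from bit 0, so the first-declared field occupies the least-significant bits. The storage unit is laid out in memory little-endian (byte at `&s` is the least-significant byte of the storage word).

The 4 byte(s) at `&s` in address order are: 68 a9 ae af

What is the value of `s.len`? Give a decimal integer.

[0]=0x68 [1]=0xa9 [2]=0xae [3]=0xaf (little-endian) → word 0xafaea968
len [0+:4] = (word>>0) & 0xf = 8  ←
opcode [4+:1] = (word>>4) & 0x1 = 0
state [5+:20] = (word>>5) & 0xfffff = 881995
kind [25+:3] = (word>>25) & 0x7 = 7
addr_hi [28+:4] = (word>>28) & 0xf = 10
len signed 4b, MSB=1: 8 - 16 = -8

-8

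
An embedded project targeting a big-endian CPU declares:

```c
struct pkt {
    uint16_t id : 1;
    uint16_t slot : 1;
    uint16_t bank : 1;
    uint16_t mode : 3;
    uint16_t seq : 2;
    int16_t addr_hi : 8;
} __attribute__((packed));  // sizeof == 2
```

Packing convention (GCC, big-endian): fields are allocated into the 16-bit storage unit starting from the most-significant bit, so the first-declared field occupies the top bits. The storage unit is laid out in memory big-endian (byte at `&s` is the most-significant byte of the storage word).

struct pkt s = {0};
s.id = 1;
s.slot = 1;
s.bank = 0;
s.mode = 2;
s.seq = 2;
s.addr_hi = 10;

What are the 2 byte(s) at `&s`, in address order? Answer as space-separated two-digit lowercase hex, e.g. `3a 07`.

id (1b) val=1 bits=0x1 at bit 15: 0x8000
slot (1b) val=1 bits=0x1 at bit 14: 0xc000
bank (1b) val=0 bits=0x0 at bit 13: 0xc000
mode (3b) val=2 bits=0x2 at bit 10: 0xc800
seq (2b) val=2 bits=0x2 at bit 8: 0xca00
addr_hi (8b) val=10 bits=0xa at bit 0: 0xca0a
word = 0xca0a → big-endian bytes:
  [0]=0xca  [1]=0x0a

ca 0a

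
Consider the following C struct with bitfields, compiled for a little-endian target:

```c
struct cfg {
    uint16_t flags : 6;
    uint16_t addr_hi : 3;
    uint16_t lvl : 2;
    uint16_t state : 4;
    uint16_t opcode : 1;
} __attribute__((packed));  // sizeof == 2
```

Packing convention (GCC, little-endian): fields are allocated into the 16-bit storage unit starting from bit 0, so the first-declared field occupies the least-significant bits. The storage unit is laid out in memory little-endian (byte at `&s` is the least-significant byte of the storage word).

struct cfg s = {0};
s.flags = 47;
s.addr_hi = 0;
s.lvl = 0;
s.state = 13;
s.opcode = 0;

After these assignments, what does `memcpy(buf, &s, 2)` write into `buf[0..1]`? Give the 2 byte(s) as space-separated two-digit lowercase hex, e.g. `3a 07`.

[0+:6] flags=47 & 0x3f = 0x2f; word=0x002f
[6+:3] addr_hi=0 & 0x7 = 0x0; word=0x002f
[9+:2] lvl=0 & 0x3 = 0x0; word=0x002f
[11+:4] state=13 & 0xf = 0xd; word=0x682f
[15+:1] opcode=0 & 0x1 = 0x0; word=0x682f
word = 0x682f → little-endian bytes:
  [0]=0x2f  [1]=0x68

2f 68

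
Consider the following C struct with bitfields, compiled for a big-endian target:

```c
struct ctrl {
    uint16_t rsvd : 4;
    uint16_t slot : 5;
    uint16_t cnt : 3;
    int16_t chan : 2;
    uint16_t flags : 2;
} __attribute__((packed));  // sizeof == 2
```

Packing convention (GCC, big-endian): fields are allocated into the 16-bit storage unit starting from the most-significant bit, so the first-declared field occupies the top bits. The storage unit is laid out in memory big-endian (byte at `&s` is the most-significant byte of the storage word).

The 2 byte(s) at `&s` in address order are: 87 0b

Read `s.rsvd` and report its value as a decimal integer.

[0]=0x87 [1]=0x0b (big-endian) → word 0x870b
rsvd:4 @ bit 12 → (0x870b>>12)&0xf = 0x8  ←
slot:5 @ bit 7 → (0x870b>>7)&0x1f = 0xe
cnt:3 @ bit 4 → (0x870b>>4)&0x7 = 0x0
chan:2 @ bit 2 → (0x870b>>2)&0x3 = 0x2
flags:2 @ bit 0 → (0x870b>>0)&0x3 = 0x3

8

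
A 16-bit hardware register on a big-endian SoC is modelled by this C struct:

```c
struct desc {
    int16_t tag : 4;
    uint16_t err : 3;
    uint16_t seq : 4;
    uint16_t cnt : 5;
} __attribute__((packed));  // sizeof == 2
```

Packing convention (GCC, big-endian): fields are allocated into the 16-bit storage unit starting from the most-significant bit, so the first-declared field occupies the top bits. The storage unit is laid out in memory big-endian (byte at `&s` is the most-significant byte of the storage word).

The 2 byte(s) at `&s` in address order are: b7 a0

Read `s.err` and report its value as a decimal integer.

3

[0]=0xb7 [1]=0xa0 (big-endian) → word 0xb7a0
tag [12+:4] = (word>>12) & 0xf = 11
err [9+:3] = (word>>9) & 0x7 = 3  ←
seq [5+:4] = (word>>5) & 0xf = 13
cnt [0+:5] = (word>>0) & 0x1f = 0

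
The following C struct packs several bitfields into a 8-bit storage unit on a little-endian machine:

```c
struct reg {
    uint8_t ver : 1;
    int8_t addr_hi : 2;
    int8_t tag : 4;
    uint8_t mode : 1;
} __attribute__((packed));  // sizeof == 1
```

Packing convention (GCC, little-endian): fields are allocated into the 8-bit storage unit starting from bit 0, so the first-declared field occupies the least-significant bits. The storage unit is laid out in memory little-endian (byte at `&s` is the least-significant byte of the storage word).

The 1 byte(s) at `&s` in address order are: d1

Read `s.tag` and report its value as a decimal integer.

[0]=0xd1 (little-endian) → word 0xd1
ver:1 @ bit 0 → (0xd1>>0)&0x1 = 0x1
addr_hi:2 @ bit 1 → (0xd1>>1)&0x3 = 0x0
tag:4 @ bit 3 → (0xd1>>3)&0xf = 0xa  ←
mode:1 @ bit 7 → (0xd1>>7)&0x1 = 0x1
tag signed 4b, MSB=1: 10 - 16 = -6

-6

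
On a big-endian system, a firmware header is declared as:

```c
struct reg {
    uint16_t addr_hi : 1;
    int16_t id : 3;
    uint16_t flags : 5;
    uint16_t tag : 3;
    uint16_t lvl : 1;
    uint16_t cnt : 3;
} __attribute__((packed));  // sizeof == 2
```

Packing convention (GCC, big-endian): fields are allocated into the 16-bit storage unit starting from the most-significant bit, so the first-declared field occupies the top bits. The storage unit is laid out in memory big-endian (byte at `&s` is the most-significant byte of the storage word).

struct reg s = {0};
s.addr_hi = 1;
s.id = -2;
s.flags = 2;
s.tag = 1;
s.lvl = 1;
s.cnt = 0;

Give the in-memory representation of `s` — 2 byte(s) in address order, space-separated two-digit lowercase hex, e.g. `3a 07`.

addr_hi:1 = 1 → 0x1 << 15 → word 0x8000
id:3 = -2 → 0x6 << 12 → word 0xe000
flags:5 = 2 → 0x2 << 7 → word 0xe100
tag:3 = 1 → 0x1 << 4 → word 0xe110
lvl:1 = 1 → 0x1 << 3 → word 0xe118
cnt:3 = 0 → 0x0 << 0 → word 0xe118
word = 0xe118 → big-endian bytes:
  [0]=0xe1  [1]=0x18

e1 18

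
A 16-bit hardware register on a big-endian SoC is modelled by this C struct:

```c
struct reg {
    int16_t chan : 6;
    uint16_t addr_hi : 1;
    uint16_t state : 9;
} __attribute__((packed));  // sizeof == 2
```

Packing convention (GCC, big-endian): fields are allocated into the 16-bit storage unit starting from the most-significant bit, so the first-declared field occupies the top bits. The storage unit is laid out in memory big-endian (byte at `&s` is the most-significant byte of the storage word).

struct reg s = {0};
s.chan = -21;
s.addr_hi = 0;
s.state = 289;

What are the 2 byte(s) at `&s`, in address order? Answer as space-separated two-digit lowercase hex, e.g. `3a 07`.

chan:6 = -21 → 0x2b << 10 → word 0xac00
addr_hi:1 = 0 → 0x0 << 9 → word 0xac00
state:9 = 289 → 0x121 << 0 → word 0xad21
word = 0xad21 → big-endian bytes:
  [0]=0xad  [1]=0x21

ad 21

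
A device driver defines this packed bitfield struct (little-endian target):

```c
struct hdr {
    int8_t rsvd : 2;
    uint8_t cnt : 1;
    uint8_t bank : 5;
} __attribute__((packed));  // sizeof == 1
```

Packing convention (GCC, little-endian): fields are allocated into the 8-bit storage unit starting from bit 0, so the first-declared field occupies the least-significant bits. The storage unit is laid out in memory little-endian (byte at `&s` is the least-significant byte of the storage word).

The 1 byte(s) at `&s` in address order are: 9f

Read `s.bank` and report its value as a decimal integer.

[0]=0x9f (little-endian) → word 0x9f
rsvd:2 @ bit 0 → (0x9f>>0)&0x3 = 0x3
cnt:1 @ bit 2 → (0x9f>>2)&0x1 = 0x1
bank:5 @ bit 3 → (0x9f>>3)&0x1f = 0x13  ←

19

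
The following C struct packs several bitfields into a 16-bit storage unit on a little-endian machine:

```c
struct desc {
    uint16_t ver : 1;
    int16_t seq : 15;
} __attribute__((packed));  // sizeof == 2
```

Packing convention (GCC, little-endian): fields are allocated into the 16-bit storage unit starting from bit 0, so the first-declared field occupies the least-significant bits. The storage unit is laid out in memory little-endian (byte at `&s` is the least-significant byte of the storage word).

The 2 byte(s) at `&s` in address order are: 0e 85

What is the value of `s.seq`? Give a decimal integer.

[0]=0x0e [1]=0x85 (little-endian) → word 0x850e
ver:1 @ bit 0 → (0x850e>>0)&0x1 = 0x0
seq:15 @ bit 1 → (0x850e>>1)&0x7fff = 0x4287  ←
seq signed 15b, MSB=1: 17031 - 32768 = -15737

-15737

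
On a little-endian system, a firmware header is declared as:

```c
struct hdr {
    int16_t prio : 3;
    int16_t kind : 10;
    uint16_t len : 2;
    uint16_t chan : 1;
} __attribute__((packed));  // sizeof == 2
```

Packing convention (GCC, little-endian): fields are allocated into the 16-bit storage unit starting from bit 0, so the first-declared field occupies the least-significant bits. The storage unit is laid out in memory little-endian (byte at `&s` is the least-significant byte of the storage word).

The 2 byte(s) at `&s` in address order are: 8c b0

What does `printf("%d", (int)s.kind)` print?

-495

[0]=0x8c [1]=0xb0 (little-endian) → word 0xb08c
prio:3 @ bit 0 → (0xb08c>>0)&0x7 = 0x4
kind:10 @ bit 3 → (0xb08c>>3)&0x3ff = 0x211  ←
len:2 @ bit 13 → (0xb08c>>13)&0x3 = 0x1
chan:1 @ bit 15 → (0xb08c>>15)&0x1 = 0x1
kind signed 10b, MSB=1: 529 - 1024 = -495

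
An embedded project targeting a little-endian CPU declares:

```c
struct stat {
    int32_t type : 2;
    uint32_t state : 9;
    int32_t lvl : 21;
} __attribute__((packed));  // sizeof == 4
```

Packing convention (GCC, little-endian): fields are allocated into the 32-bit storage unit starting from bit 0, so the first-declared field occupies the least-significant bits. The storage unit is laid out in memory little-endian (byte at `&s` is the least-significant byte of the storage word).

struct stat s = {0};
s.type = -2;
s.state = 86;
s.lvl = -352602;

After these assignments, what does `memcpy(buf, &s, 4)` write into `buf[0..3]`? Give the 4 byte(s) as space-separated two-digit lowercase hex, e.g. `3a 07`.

5a 31 f5 d4

type:2 = -2 → 0x2 << 0 → word 0x00000002
state:9 = 86 → 0x56 << 2 → word 0x0000015a
lvl:21 = -352602 → 0x1a9ea6 << 11 → word 0xd4f5315a
word = 0xd4f5315a → little-endian bytes:
  [0]=0x5a  [1]=0x31  [2]=0xf5  [3]=0xd4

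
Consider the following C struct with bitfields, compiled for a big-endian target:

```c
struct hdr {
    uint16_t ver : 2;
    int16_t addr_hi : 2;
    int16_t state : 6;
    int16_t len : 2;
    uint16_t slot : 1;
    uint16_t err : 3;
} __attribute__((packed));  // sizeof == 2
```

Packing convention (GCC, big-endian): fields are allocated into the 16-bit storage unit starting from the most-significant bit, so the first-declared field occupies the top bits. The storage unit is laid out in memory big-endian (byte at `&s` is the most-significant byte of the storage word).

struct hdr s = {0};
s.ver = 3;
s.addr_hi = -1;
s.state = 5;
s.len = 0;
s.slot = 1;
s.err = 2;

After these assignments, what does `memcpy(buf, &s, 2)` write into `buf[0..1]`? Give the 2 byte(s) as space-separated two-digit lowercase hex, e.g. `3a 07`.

f1 4a

[14+:2] ver=3 & 0x3 = 0x3; word=0xc000
[12+:2] addr_hi=-1 & 0x3 = 0x3; word=0xf000
[6+:6] state=5 & 0x3f = 0x5; word=0xf140
[4+:2] len=0 & 0x3 = 0x0; word=0xf140
[3+:1] slot=1 & 0x1 = 0x1; word=0xf148
[0+:3] err=2 & 0x7 = 0x2; word=0xf14a
word = 0xf14a → big-endian bytes:
  [0]=0xf1  [1]=0x4a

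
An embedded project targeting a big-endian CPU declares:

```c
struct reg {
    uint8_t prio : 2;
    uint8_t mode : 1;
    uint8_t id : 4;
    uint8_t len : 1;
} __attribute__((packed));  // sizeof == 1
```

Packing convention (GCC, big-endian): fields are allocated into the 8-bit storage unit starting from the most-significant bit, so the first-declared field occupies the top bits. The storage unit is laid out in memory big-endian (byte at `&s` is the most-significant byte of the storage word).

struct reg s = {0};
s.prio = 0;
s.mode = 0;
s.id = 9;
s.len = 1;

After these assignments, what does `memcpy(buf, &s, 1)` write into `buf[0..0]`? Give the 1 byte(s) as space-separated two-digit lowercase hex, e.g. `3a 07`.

13

[6+:2] prio=0 & 0x3 = 0x0; word=0x00
[5+:1] mode=0 & 0x1 = 0x0; word=0x00
[1+:4] id=9 & 0xf = 0x9; word=0x12
[0+:1] len=1 & 0x1 = 0x1; word=0x13
word = 0x13 → big-endian bytes:
  [0]=0x13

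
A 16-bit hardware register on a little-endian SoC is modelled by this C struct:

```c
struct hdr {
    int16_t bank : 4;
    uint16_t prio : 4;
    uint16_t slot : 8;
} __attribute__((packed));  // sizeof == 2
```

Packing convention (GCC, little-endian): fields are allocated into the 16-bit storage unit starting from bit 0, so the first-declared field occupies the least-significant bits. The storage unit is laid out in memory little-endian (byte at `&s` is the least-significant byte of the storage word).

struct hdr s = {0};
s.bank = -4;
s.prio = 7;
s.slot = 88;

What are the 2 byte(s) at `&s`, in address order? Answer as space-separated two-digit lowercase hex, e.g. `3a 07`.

bank (4b) val=-4 bits=0xc at bit 0: 0x000c
prio (4b) val=7 bits=0x7 at bit 4: 0x007c
slot (8b) val=88 bits=0x58 at bit 8: 0x587c
word = 0x587c → little-endian bytes:
  [0]=0x7c  [1]=0x58

7c 58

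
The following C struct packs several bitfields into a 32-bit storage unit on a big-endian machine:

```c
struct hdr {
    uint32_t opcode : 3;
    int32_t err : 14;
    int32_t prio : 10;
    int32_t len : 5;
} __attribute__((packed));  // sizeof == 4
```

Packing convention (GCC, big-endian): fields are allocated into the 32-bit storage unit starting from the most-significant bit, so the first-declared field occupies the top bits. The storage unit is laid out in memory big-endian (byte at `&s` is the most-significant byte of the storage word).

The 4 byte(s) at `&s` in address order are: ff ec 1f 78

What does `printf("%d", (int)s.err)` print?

-40

[0]=0xff [1]=0xec [2]=0x1f [3]=0x78 (big-endian) → word 0xffec1f78
opcode [29+:3] = (word>>29) & 0x7 = 7
err [15+:14] = (word>>15) & 0x3fff = 16344  ←
prio [5+:10] = (word>>5) & 0x3ff = 251
len [0+:5] = (word>>0) & 0x1f = 24
err signed 14b, MSB=1: 16344 - 16384 = -40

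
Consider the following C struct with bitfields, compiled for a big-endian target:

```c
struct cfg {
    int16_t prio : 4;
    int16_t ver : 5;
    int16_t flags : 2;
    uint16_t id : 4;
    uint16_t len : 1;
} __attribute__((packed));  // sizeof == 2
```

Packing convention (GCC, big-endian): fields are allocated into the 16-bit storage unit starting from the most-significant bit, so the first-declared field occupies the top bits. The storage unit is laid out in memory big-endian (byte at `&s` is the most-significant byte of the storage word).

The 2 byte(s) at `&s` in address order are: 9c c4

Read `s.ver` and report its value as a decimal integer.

-7

[0]=0x9c [1]=0xc4 (big-endian) → word 0x9cc4
prio:4 @ bit 12 → (0x9cc4>>12)&0xf = 0x9
ver:5 @ bit 7 → (0x9cc4>>7)&0x1f = 0x19  ←
flags:2 @ bit 5 → (0x9cc4>>5)&0x3 = 0x2
id:4 @ bit 1 → (0x9cc4>>1)&0xf = 0x2
len:1 @ bit 0 → (0x9cc4>>0)&0x1 = 0x0
ver signed 5b, MSB=1: 25 - 32 = -7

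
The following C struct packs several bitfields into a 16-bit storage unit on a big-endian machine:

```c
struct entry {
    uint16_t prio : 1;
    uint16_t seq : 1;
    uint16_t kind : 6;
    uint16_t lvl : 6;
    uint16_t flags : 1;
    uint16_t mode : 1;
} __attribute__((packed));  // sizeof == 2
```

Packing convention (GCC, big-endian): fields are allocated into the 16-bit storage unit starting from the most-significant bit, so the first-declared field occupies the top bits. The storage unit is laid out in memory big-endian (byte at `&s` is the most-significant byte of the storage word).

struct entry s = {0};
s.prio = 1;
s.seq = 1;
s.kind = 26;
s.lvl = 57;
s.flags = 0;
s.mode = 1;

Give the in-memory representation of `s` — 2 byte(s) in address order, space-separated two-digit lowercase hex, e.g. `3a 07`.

da e5

prio (1b) val=1 bits=0x1 at bit 15: 0x8000
seq (1b) val=1 bits=0x1 at bit 14: 0xc000
kind (6b) val=26 bits=0x1a at bit 8: 0xda00
lvl (6b) val=57 bits=0x39 at bit 2: 0xdae4
flags (1b) val=0 bits=0x0 at bit 1: 0xdae4
mode (1b) val=1 bits=0x1 at bit 0: 0xdae5
word = 0xdae5 → big-endian bytes:
  [0]=0xda  [1]=0xe5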